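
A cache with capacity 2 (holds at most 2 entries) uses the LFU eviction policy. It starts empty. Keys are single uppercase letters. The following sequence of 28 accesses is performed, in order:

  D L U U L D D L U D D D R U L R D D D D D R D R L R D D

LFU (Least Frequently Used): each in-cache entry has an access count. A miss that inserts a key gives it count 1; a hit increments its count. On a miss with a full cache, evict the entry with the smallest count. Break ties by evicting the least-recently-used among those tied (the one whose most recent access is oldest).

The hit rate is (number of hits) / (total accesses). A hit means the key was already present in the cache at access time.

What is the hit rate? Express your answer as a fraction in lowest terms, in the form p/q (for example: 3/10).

Answer: 4/7

Derivation:
LFU simulation (capacity=2):
  1. access D: MISS. Cache: [D(c=1)]
  2. access L: MISS. Cache: [D(c=1) L(c=1)]
  3. access U: MISS, evict D(c=1). Cache: [L(c=1) U(c=1)]
  4. access U: HIT, count now 2. Cache: [L(c=1) U(c=2)]
  5. access L: HIT, count now 2. Cache: [U(c=2) L(c=2)]
  6. access D: MISS, evict U(c=2). Cache: [D(c=1) L(c=2)]
  7. access D: HIT, count now 2. Cache: [L(c=2) D(c=2)]
  8. access L: HIT, count now 3. Cache: [D(c=2) L(c=3)]
  9. access U: MISS, evict D(c=2). Cache: [U(c=1) L(c=3)]
  10. access D: MISS, evict U(c=1). Cache: [D(c=1) L(c=3)]
  11. access D: HIT, count now 2. Cache: [D(c=2) L(c=3)]
  12. access D: HIT, count now 3. Cache: [L(c=3) D(c=3)]
  13. access R: MISS, evict L(c=3). Cache: [R(c=1) D(c=3)]
  14. access U: MISS, evict R(c=1). Cache: [U(c=1) D(c=3)]
  15. access L: MISS, evict U(c=1). Cache: [L(c=1) D(c=3)]
  16. access R: MISS, evict L(c=1). Cache: [R(c=1) D(c=3)]
  17. access D: HIT, count now 4. Cache: [R(c=1) D(c=4)]
  18. access D: HIT, count now 5. Cache: [R(c=1) D(c=5)]
  19. access D: HIT, count now 6. Cache: [R(c=1) D(c=6)]
  20. access D: HIT, count now 7. Cache: [R(c=1) D(c=7)]
  21. access D: HIT, count now 8. Cache: [R(c=1) D(c=8)]
  22. access R: HIT, count now 2. Cache: [R(c=2) D(c=8)]
  23. access D: HIT, count now 9. Cache: [R(c=2) D(c=9)]
  24. access R: HIT, count now 3. Cache: [R(c=3) D(c=9)]
  25. access L: MISS, evict R(c=3). Cache: [L(c=1) D(c=9)]
  26. access R: MISS, evict L(c=1). Cache: [R(c=1) D(c=9)]
  27. access D: HIT, count now 10. Cache: [R(c=1) D(c=10)]
  28. access D: HIT, count now 11. Cache: [R(c=1) D(c=11)]
Total: 16 hits, 12 misses, 10 evictions

Hit rate = 16/28 = 4/7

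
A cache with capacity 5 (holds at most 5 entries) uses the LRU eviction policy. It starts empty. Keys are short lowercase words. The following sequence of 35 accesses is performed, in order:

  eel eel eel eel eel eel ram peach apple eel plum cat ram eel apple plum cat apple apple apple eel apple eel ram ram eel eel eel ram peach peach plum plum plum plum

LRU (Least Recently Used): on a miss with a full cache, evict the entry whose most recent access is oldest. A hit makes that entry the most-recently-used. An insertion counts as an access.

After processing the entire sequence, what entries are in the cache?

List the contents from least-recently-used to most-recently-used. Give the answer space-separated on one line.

Answer: apple eel ram peach plum

Derivation:
LRU simulation (capacity=5):
  1. access eel: MISS. Cache (LRU->MRU): [eel]
  2. access eel: HIT. Cache (LRU->MRU): [eel]
  3. access eel: HIT. Cache (LRU->MRU): [eel]
  4. access eel: HIT. Cache (LRU->MRU): [eel]
  5. access eel: HIT. Cache (LRU->MRU): [eel]
  6. access eel: HIT. Cache (LRU->MRU): [eel]
  7. access ram: MISS. Cache (LRU->MRU): [eel ram]
  8. access peach: MISS. Cache (LRU->MRU): [eel ram peach]
  9. access apple: MISS. Cache (LRU->MRU): [eel ram peach apple]
  10. access eel: HIT. Cache (LRU->MRU): [ram peach apple eel]
  11. access plum: MISS. Cache (LRU->MRU): [ram peach apple eel plum]
  12. access cat: MISS, evict ram. Cache (LRU->MRU): [peach apple eel plum cat]
  13. access ram: MISS, evict peach. Cache (LRU->MRU): [apple eel plum cat ram]
  14. access eel: HIT. Cache (LRU->MRU): [apple plum cat ram eel]
  15. access apple: HIT. Cache (LRU->MRU): [plum cat ram eel apple]
  16. access plum: HIT. Cache (LRU->MRU): [cat ram eel apple plum]
  17. access cat: HIT. Cache (LRU->MRU): [ram eel apple plum cat]
  18. access apple: HIT. Cache (LRU->MRU): [ram eel plum cat apple]
  19. access apple: HIT. Cache (LRU->MRU): [ram eel plum cat apple]
  20. access apple: HIT. Cache (LRU->MRU): [ram eel plum cat apple]
  21. access eel: HIT. Cache (LRU->MRU): [ram plum cat apple eel]
  22. access apple: HIT. Cache (LRU->MRU): [ram plum cat eel apple]
  23. access eel: HIT. Cache (LRU->MRU): [ram plum cat apple eel]
  24. access ram: HIT. Cache (LRU->MRU): [plum cat apple eel ram]
  25. access ram: HIT. Cache (LRU->MRU): [plum cat apple eel ram]
  26. access eel: HIT. Cache (LRU->MRU): [plum cat apple ram eel]
  27. access eel: HIT. Cache (LRU->MRU): [plum cat apple ram eel]
  28. access eel: HIT. Cache (LRU->MRU): [plum cat apple ram eel]
  29. access ram: HIT. Cache (LRU->MRU): [plum cat apple eel ram]
  30. access peach: MISS, evict plum. Cache (LRU->MRU): [cat apple eel ram peach]
  31. access peach: HIT. Cache (LRU->MRU): [cat apple eel ram peach]
  32. access plum: MISS, evict cat. Cache (LRU->MRU): [apple eel ram peach plum]
  33. access plum: HIT. Cache (LRU->MRU): [apple eel ram peach plum]
  34. access plum: HIT. Cache (LRU->MRU): [apple eel ram peach plum]
  35. access plum: HIT. Cache (LRU->MRU): [apple eel ram peach plum]
Total: 26 hits, 9 misses, 4 evictions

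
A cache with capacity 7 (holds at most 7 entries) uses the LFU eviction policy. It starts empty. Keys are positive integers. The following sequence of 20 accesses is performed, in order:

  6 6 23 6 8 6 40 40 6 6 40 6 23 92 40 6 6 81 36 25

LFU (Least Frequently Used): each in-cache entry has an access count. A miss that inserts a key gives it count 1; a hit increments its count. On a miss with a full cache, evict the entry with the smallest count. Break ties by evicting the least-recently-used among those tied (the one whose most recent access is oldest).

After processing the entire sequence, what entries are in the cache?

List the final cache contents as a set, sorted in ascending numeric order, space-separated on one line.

Answer: 6 23 25 36 40 81 92

Derivation:
LFU simulation (capacity=7):
  1. access 6: MISS. Cache: [6(c=1)]
  2. access 6: HIT, count now 2. Cache: [6(c=2)]
  3. access 23: MISS. Cache: [23(c=1) 6(c=2)]
  4. access 6: HIT, count now 3. Cache: [23(c=1) 6(c=3)]
  5. access 8: MISS. Cache: [23(c=1) 8(c=1) 6(c=3)]
  6. access 6: HIT, count now 4. Cache: [23(c=1) 8(c=1) 6(c=4)]
  7. access 40: MISS. Cache: [23(c=1) 8(c=1) 40(c=1) 6(c=4)]
  8. access 40: HIT, count now 2. Cache: [23(c=1) 8(c=1) 40(c=2) 6(c=4)]
  9. access 6: HIT, count now 5. Cache: [23(c=1) 8(c=1) 40(c=2) 6(c=5)]
  10. access 6: HIT, count now 6. Cache: [23(c=1) 8(c=1) 40(c=2) 6(c=6)]
  11. access 40: HIT, count now 3. Cache: [23(c=1) 8(c=1) 40(c=3) 6(c=6)]
  12. access 6: HIT, count now 7. Cache: [23(c=1) 8(c=1) 40(c=3) 6(c=7)]
  13. access 23: HIT, count now 2. Cache: [8(c=1) 23(c=2) 40(c=3) 6(c=7)]
  14. access 92: MISS. Cache: [8(c=1) 92(c=1) 23(c=2) 40(c=3) 6(c=7)]
  15. access 40: HIT, count now 4. Cache: [8(c=1) 92(c=1) 23(c=2) 40(c=4) 6(c=7)]
  16. access 6: HIT, count now 8. Cache: [8(c=1) 92(c=1) 23(c=2) 40(c=4) 6(c=8)]
  17. access 6: HIT, count now 9. Cache: [8(c=1) 92(c=1) 23(c=2) 40(c=4) 6(c=9)]
  18. access 81: MISS. Cache: [8(c=1) 92(c=1) 81(c=1) 23(c=2) 40(c=4) 6(c=9)]
  19. access 36: MISS. Cache: [8(c=1) 92(c=1) 81(c=1) 36(c=1) 23(c=2) 40(c=4) 6(c=9)]
  20. access 25: MISS, evict 8(c=1). Cache: [92(c=1) 81(c=1) 36(c=1) 25(c=1) 23(c=2) 40(c=4) 6(c=9)]
Total: 12 hits, 8 misses, 1 evictions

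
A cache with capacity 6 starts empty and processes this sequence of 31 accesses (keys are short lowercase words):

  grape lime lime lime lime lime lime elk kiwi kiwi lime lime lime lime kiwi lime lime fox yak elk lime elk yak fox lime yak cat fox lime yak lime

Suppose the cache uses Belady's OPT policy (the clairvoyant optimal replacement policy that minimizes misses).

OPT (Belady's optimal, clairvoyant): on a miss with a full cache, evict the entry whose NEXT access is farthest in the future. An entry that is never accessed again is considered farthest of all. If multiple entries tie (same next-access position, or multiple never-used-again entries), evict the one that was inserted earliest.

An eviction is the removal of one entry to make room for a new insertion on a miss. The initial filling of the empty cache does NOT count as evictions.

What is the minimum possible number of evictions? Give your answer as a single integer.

Answer: 1

Derivation:
OPT (Belady) simulation (capacity=6):
  1. access grape: MISS. Cache: [grape]
  2. access lime: MISS. Cache: [grape lime]
  3. access lime: HIT. Next use of lime: step 4. Cache: [grape lime]
  4. access lime: HIT. Next use of lime: step 5. Cache: [grape lime]
  5. access lime: HIT. Next use of lime: step 6. Cache: [grape lime]
  6. access lime: HIT. Next use of lime: step 7. Cache: [grape lime]
  7. access lime: HIT. Next use of lime: step 11. Cache: [grape lime]
  8. access elk: MISS. Cache: [grape lime elk]
  9. access kiwi: MISS. Cache: [grape lime elk kiwi]
  10. access kiwi: HIT. Next use of kiwi: step 15. Cache: [grape lime elk kiwi]
  11. access lime: HIT. Next use of lime: step 12. Cache: [grape lime elk kiwi]
  12. access lime: HIT. Next use of lime: step 13. Cache: [grape lime elk kiwi]
  13. access lime: HIT. Next use of lime: step 14. Cache: [grape lime elk kiwi]
  14. access lime: HIT. Next use of lime: step 16. Cache: [grape lime elk kiwi]
  15. access kiwi: HIT. Next use of kiwi: never. Cache: [grape lime elk kiwi]
  16. access lime: HIT. Next use of lime: step 17. Cache: [grape lime elk kiwi]
  17. access lime: HIT. Next use of lime: step 21. Cache: [grape lime elk kiwi]
  18. access fox: MISS. Cache: [grape lime elk kiwi fox]
  19. access yak: MISS. Cache: [grape lime elk kiwi fox yak]
  20. access elk: HIT. Next use of elk: step 22. Cache: [grape lime elk kiwi fox yak]
  21. access lime: HIT. Next use of lime: step 25. Cache: [grape lime elk kiwi fox yak]
  22. access elk: HIT. Next use of elk: never. Cache: [grape lime elk kiwi fox yak]
  23. access yak: HIT. Next use of yak: step 26. Cache: [grape lime elk kiwi fox yak]
  24. access fox: HIT. Next use of fox: step 28. Cache: [grape lime elk kiwi fox yak]
  25. access lime: HIT. Next use of lime: step 29. Cache: [grape lime elk kiwi fox yak]
  26. access yak: HIT. Next use of yak: step 30. Cache: [grape lime elk kiwi fox yak]
  27. access cat: MISS, evict grape (next use: never). Cache: [lime elk kiwi fox yak cat]
  28. access fox: HIT. Next use of fox: never. Cache: [lime elk kiwi fox yak cat]
  29. access lime: HIT. Next use of lime: step 31. Cache: [lime elk kiwi fox yak cat]
  30. access yak: HIT. Next use of yak: never. Cache: [lime elk kiwi fox yak cat]
  31. access lime: HIT. Next use of lime: never. Cache: [lime elk kiwi fox yak cat]
Total: 24 hits, 7 misses, 1 evictions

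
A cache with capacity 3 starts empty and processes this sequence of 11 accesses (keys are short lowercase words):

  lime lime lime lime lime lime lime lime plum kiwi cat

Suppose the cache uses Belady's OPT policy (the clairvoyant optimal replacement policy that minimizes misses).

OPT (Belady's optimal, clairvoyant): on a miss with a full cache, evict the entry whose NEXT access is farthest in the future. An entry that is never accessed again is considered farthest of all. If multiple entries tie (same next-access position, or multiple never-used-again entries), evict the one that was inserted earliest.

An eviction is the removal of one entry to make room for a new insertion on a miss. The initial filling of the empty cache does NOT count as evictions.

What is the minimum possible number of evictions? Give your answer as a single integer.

Answer: 1

Derivation:
OPT (Belady) simulation (capacity=3):
  1. access lime: MISS. Cache: [lime]
  2. access lime: HIT. Next use of lime: step 3. Cache: [lime]
  3. access lime: HIT. Next use of lime: step 4. Cache: [lime]
  4. access lime: HIT. Next use of lime: step 5. Cache: [lime]
  5. access lime: HIT. Next use of lime: step 6. Cache: [lime]
  6. access lime: HIT. Next use of lime: step 7. Cache: [lime]
  7. access lime: HIT. Next use of lime: step 8. Cache: [lime]
  8. access lime: HIT. Next use of lime: never. Cache: [lime]
  9. access plum: MISS. Cache: [lime plum]
  10. access kiwi: MISS. Cache: [lime plum kiwi]
  11. access cat: MISS, evict lime (next use: never). Cache: [plum kiwi cat]
Total: 7 hits, 4 misses, 1 evictions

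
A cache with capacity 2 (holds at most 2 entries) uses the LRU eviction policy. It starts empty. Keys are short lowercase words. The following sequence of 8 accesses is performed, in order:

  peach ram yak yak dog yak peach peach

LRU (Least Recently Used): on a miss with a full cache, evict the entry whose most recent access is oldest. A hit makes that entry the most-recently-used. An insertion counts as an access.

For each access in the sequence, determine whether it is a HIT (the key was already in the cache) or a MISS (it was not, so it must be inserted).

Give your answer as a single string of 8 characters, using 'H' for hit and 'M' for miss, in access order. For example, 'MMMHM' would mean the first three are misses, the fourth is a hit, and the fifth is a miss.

LRU simulation (capacity=2):
  1. access peach: MISS. Cache (LRU->MRU): [peach]
  2. access ram: MISS. Cache (LRU->MRU): [peach ram]
  3. access yak: MISS, evict peach. Cache (LRU->MRU): [ram yak]
  4. access yak: HIT. Cache (LRU->MRU): [ram yak]
  5. access dog: MISS, evict ram. Cache (LRU->MRU): [yak dog]
  6. access yak: HIT. Cache (LRU->MRU): [dog yak]
  7. access peach: MISS, evict dog. Cache (LRU->MRU): [yak peach]
  8. access peach: HIT. Cache (LRU->MRU): [yak peach]
Total: 3 hits, 5 misses, 3 evictions

Answer: MMMHMHMH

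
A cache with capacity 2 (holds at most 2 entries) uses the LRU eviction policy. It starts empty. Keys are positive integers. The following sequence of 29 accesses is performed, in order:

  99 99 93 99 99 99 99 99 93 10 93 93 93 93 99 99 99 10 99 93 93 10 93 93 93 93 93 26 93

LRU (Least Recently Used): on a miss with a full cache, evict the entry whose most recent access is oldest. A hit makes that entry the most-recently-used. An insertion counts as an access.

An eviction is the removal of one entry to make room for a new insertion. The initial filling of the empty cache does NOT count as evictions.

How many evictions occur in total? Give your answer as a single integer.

LRU simulation (capacity=2):
  1. access 99: MISS. Cache (LRU->MRU): [99]
  2. access 99: HIT. Cache (LRU->MRU): [99]
  3. access 93: MISS. Cache (LRU->MRU): [99 93]
  4. access 99: HIT. Cache (LRU->MRU): [93 99]
  5. access 99: HIT. Cache (LRU->MRU): [93 99]
  6. access 99: HIT. Cache (LRU->MRU): [93 99]
  7. access 99: HIT. Cache (LRU->MRU): [93 99]
  8. access 99: HIT. Cache (LRU->MRU): [93 99]
  9. access 93: HIT. Cache (LRU->MRU): [99 93]
  10. access 10: MISS, evict 99. Cache (LRU->MRU): [93 10]
  11. access 93: HIT. Cache (LRU->MRU): [10 93]
  12. access 93: HIT. Cache (LRU->MRU): [10 93]
  13. access 93: HIT. Cache (LRU->MRU): [10 93]
  14. access 93: HIT. Cache (LRU->MRU): [10 93]
  15. access 99: MISS, evict 10. Cache (LRU->MRU): [93 99]
  16. access 99: HIT. Cache (LRU->MRU): [93 99]
  17. access 99: HIT. Cache (LRU->MRU): [93 99]
  18. access 10: MISS, evict 93. Cache (LRU->MRU): [99 10]
  19. access 99: HIT. Cache (LRU->MRU): [10 99]
  20. access 93: MISS, evict 10. Cache (LRU->MRU): [99 93]
  21. access 93: HIT. Cache (LRU->MRU): [99 93]
  22. access 10: MISS, evict 99. Cache (LRU->MRU): [93 10]
  23. access 93: HIT. Cache (LRU->MRU): [10 93]
  24. access 93: HIT. Cache (LRU->MRU): [10 93]
  25. access 93: HIT. Cache (LRU->MRU): [10 93]
  26. access 93: HIT. Cache (LRU->MRU): [10 93]
  27. access 93: HIT. Cache (LRU->MRU): [10 93]
  28. access 26: MISS, evict 10. Cache (LRU->MRU): [93 26]
  29. access 93: HIT. Cache (LRU->MRU): [26 93]
Total: 21 hits, 8 misses, 6 evictions

Answer: 6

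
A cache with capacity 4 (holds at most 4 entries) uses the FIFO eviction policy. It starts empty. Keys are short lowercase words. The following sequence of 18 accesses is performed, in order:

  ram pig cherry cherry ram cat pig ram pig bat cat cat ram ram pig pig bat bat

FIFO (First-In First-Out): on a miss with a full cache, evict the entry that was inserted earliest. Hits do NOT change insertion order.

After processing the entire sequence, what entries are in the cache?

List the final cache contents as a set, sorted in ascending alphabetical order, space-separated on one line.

Answer: bat cat pig ram

Derivation:
FIFO simulation (capacity=4):
  1. access ram: MISS. Cache (old->new): [ram]
  2. access pig: MISS. Cache (old->new): [ram pig]
  3. access cherry: MISS. Cache (old->new): [ram pig cherry]
  4. access cherry: HIT. Cache (old->new): [ram pig cherry]
  5. access ram: HIT. Cache (old->new): [ram pig cherry]
  6. access cat: MISS. Cache (old->new): [ram pig cherry cat]
  7. access pig: HIT. Cache (old->new): [ram pig cherry cat]
  8. access ram: HIT. Cache (old->new): [ram pig cherry cat]
  9. access pig: HIT. Cache (old->new): [ram pig cherry cat]
  10. access bat: MISS, evict ram. Cache (old->new): [pig cherry cat bat]
  11. access cat: HIT. Cache (old->new): [pig cherry cat bat]
  12. access cat: HIT. Cache (old->new): [pig cherry cat bat]
  13. access ram: MISS, evict pig. Cache (old->new): [cherry cat bat ram]
  14. access ram: HIT. Cache (old->new): [cherry cat bat ram]
  15. access pig: MISS, evict cherry. Cache (old->new): [cat bat ram pig]
  16. access pig: HIT. Cache (old->new): [cat bat ram pig]
  17. access bat: HIT. Cache (old->new): [cat bat ram pig]
  18. access bat: HIT. Cache (old->new): [cat bat ram pig]
Total: 11 hits, 7 misses, 3 evictions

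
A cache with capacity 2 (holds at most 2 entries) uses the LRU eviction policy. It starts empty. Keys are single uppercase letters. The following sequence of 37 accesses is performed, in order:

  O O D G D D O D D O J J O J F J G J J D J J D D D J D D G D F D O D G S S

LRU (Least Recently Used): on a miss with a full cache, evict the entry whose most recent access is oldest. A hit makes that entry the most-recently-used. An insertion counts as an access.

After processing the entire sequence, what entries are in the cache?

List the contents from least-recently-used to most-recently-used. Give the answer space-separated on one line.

LRU simulation (capacity=2):
  1. access O: MISS. Cache (LRU->MRU): [O]
  2. access O: HIT. Cache (LRU->MRU): [O]
  3. access D: MISS. Cache (LRU->MRU): [O D]
  4. access G: MISS, evict O. Cache (LRU->MRU): [D G]
  5. access D: HIT. Cache (LRU->MRU): [G D]
  6. access D: HIT. Cache (LRU->MRU): [G D]
  7. access O: MISS, evict G. Cache (LRU->MRU): [D O]
  8. access D: HIT. Cache (LRU->MRU): [O D]
  9. access D: HIT. Cache (LRU->MRU): [O D]
  10. access O: HIT. Cache (LRU->MRU): [D O]
  11. access J: MISS, evict D. Cache (LRU->MRU): [O J]
  12. access J: HIT. Cache (LRU->MRU): [O J]
  13. access O: HIT. Cache (LRU->MRU): [J O]
  14. access J: HIT. Cache (LRU->MRU): [O J]
  15. access F: MISS, evict O. Cache (LRU->MRU): [J F]
  16. access J: HIT. Cache (LRU->MRU): [F J]
  17. access G: MISS, evict F. Cache (LRU->MRU): [J G]
  18. access J: HIT. Cache (LRU->MRU): [G J]
  19. access J: HIT. Cache (LRU->MRU): [G J]
  20. access D: MISS, evict G. Cache (LRU->MRU): [J D]
  21. access J: HIT. Cache (LRU->MRU): [D J]
  22. access J: HIT. Cache (LRU->MRU): [D J]
  23. access D: HIT. Cache (LRU->MRU): [J D]
  24. access D: HIT. Cache (LRU->MRU): [J D]
  25. access D: HIT. Cache (LRU->MRU): [J D]
  26. access J: HIT. Cache (LRU->MRU): [D J]
  27. access D: HIT. Cache (LRU->MRU): [J D]
  28. access D: HIT. Cache (LRU->MRU): [J D]
  29. access G: MISS, evict J. Cache (LRU->MRU): [D G]
  30. access D: HIT. Cache (LRU->MRU): [G D]
  31. access F: MISS, evict G. Cache (LRU->MRU): [D F]
  32. access D: HIT. Cache (LRU->MRU): [F D]
  33. access O: MISS, evict F. Cache (LRU->MRU): [D O]
  34. access D: HIT. Cache (LRU->MRU): [O D]
  35. access G: MISS, evict O. Cache (LRU->MRU): [D G]
  36. access S: MISS, evict D. Cache (LRU->MRU): [G S]
  37. access S: HIT. Cache (LRU->MRU): [G S]
Total: 24 hits, 13 misses, 11 evictions

Answer: G S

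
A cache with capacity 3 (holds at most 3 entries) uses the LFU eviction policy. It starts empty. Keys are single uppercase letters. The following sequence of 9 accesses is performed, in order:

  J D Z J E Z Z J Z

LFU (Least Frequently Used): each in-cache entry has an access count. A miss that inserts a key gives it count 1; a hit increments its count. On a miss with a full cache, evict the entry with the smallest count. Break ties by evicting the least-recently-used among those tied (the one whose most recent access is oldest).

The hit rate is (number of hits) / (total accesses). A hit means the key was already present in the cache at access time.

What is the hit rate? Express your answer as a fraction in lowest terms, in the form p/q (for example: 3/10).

LFU simulation (capacity=3):
  1. access J: MISS. Cache: [J(c=1)]
  2. access D: MISS. Cache: [J(c=1) D(c=1)]
  3. access Z: MISS. Cache: [J(c=1) D(c=1) Z(c=1)]
  4. access J: HIT, count now 2. Cache: [D(c=1) Z(c=1) J(c=2)]
  5. access E: MISS, evict D(c=1). Cache: [Z(c=1) E(c=1) J(c=2)]
  6. access Z: HIT, count now 2. Cache: [E(c=1) J(c=2) Z(c=2)]
  7. access Z: HIT, count now 3. Cache: [E(c=1) J(c=2) Z(c=3)]
  8. access J: HIT, count now 3. Cache: [E(c=1) Z(c=3) J(c=3)]
  9. access Z: HIT, count now 4. Cache: [E(c=1) J(c=3) Z(c=4)]
Total: 5 hits, 4 misses, 1 evictions

Hit rate = 5/9

Answer: 5/9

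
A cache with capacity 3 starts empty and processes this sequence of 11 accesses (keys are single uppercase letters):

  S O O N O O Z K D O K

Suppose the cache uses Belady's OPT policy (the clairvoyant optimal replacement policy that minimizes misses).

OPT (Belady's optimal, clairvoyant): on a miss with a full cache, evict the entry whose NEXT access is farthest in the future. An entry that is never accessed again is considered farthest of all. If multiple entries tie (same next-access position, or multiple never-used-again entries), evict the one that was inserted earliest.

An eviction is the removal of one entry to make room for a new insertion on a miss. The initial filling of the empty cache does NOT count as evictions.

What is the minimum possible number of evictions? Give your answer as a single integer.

Answer: 3

Derivation:
OPT (Belady) simulation (capacity=3):
  1. access S: MISS. Cache: [S]
  2. access O: MISS. Cache: [S O]
  3. access O: HIT. Next use of O: step 5. Cache: [S O]
  4. access N: MISS. Cache: [S O N]
  5. access O: HIT. Next use of O: step 6. Cache: [S O N]
  6. access O: HIT. Next use of O: step 10. Cache: [S O N]
  7. access Z: MISS, evict S (next use: never). Cache: [O N Z]
  8. access K: MISS, evict N (next use: never). Cache: [O Z K]
  9. access D: MISS, evict Z (next use: never). Cache: [O K D]
  10. access O: HIT. Next use of O: never. Cache: [O K D]
  11. access K: HIT. Next use of K: never. Cache: [O K D]
Total: 5 hits, 6 misses, 3 evictions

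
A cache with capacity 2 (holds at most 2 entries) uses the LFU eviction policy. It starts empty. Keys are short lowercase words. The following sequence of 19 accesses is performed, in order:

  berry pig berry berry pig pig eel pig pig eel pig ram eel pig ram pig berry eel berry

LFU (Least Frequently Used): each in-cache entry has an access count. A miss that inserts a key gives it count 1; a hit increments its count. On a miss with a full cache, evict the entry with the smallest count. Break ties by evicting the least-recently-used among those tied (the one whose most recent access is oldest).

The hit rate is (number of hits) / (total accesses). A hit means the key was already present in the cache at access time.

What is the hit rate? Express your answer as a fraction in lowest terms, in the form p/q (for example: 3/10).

LFU simulation (capacity=2):
  1. access berry: MISS. Cache: [berry(c=1)]
  2. access pig: MISS. Cache: [berry(c=1) pig(c=1)]
  3. access berry: HIT, count now 2. Cache: [pig(c=1) berry(c=2)]
  4. access berry: HIT, count now 3. Cache: [pig(c=1) berry(c=3)]
  5. access pig: HIT, count now 2. Cache: [pig(c=2) berry(c=3)]
  6. access pig: HIT, count now 3. Cache: [berry(c=3) pig(c=3)]
  7. access eel: MISS, evict berry(c=3). Cache: [eel(c=1) pig(c=3)]
  8. access pig: HIT, count now 4. Cache: [eel(c=1) pig(c=4)]
  9. access pig: HIT, count now 5. Cache: [eel(c=1) pig(c=5)]
  10. access eel: HIT, count now 2. Cache: [eel(c=2) pig(c=5)]
  11. access pig: HIT, count now 6. Cache: [eel(c=2) pig(c=6)]
  12. access ram: MISS, evict eel(c=2). Cache: [ram(c=1) pig(c=6)]
  13. access eel: MISS, evict ram(c=1). Cache: [eel(c=1) pig(c=6)]
  14. access pig: HIT, count now 7. Cache: [eel(c=1) pig(c=7)]
  15. access ram: MISS, evict eel(c=1). Cache: [ram(c=1) pig(c=7)]
  16. access pig: HIT, count now 8. Cache: [ram(c=1) pig(c=8)]
  17. access berry: MISS, evict ram(c=1). Cache: [berry(c=1) pig(c=8)]
  18. access eel: MISS, evict berry(c=1). Cache: [eel(c=1) pig(c=8)]
  19. access berry: MISS, evict eel(c=1). Cache: [berry(c=1) pig(c=8)]
Total: 10 hits, 9 misses, 7 evictions

Hit rate = 10/19

Answer: 10/19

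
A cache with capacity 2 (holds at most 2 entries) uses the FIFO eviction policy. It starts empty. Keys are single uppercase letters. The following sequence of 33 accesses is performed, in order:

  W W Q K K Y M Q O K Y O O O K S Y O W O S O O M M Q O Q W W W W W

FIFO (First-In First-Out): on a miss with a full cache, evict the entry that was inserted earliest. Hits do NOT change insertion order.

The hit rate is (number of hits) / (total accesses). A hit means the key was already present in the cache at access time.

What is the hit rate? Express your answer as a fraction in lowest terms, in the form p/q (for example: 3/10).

Answer: 4/11

Derivation:
FIFO simulation (capacity=2):
  1. access W: MISS. Cache (old->new): [W]
  2. access W: HIT. Cache (old->new): [W]
  3. access Q: MISS. Cache (old->new): [W Q]
  4. access K: MISS, evict W. Cache (old->new): [Q K]
  5. access K: HIT. Cache (old->new): [Q K]
  6. access Y: MISS, evict Q. Cache (old->new): [K Y]
  7. access M: MISS, evict K. Cache (old->new): [Y M]
  8. access Q: MISS, evict Y. Cache (old->new): [M Q]
  9. access O: MISS, evict M. Cache (old->new): [Q O]
  10. access K: MISS, evict Q. Cache (old->new): [O K]
  11. access Y: MISS, evict O. Cache (old->new): [K Y]
  12. access O: MISS, evict K. Cache (old->new): [Y O]
  13. access O: HIT. Cache (old->new): [Y O]
  14. access O: HIT. Cache (old->new): [Y O]
  15. access K: MISS, evict Y. Cache (old->new): [O K]
  16. access S: MISS, evict O. Cache (old->new): [K S]
  17. access Y: MISS, evict K. Cache (old->new): [S Y]
  18. access O: MISS, evict S. Cache (old->new): [Y O]
  19. access W: MISS, evict Y. Cache (old->new): [O W]
  20. access O: HIT. Cache (old->new): [O W]
  21. access S: MISS, evict O. Cache (old->new): [W S]
  22. access O: MISS, evict W. Cache (old->new): [S O]
  23. access O: HIT. Cache (old->new): [S O]
  24. access M: MISS, evict S. Cache (old->new): [O M]
  25. access M: HIT. Cache (old->new): [O M]
  26. access Q: MISS, evict O. Cache (old->new): [M Q]
  27. access O: MISS, evict M. Cache (old->new): [Q O]
  28. access Q: HIT. Cache (old->new): [Q O]
  29. access W: MISS, evict Q. Cache (old->new): [O W]
  30. access W: HIT. Cache (old->new): [O W]
  31. access W: HIT. Cache (old->new): [O W]
  32. access W: HIT. Cache (old->new): [O W]
  33. access W: HIT. Cache (old->new): [O W]
Total: 12 hits, 21 misses, 19 evictions

Hit rate = 12/33 = 4/11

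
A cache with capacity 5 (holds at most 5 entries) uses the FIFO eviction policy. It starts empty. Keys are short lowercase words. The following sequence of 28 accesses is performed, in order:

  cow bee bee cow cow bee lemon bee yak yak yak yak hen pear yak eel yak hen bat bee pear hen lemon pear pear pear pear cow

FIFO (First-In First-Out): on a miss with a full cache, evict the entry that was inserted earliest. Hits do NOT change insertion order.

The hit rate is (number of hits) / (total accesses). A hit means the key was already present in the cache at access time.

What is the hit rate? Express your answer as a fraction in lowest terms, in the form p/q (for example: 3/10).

FIFO simulation (capacity=5):
  1. access cow: MISS. Cache (old->new): [cow]
  2. access bee: MISS. Cache (old->new): [cow bee]
  3. access bee: HIT. Cache (old->new): [cow bee]
  4. access cow: HIT. Cache (old->new): [cow bee]
  5. access cow: HIT. Cache (old->new): [cow bee]
  6. access bee: HIT. Cache (old->new): [cow bee]
  7. access lemon: MISS. Cache (old->new): [cow bee lemon]
  8. access bee: HIT. Cache (old->new): [cow bee lemon]
  9. access yak: MISS. Cache (old->new): [cow bee lemon yak]
  10. access yak: HIT. Cache (old->new): [cow bee lemon yak]
  11. access yak: HIT. Cache (old->new): [cow bee lemon yak]
  12. access yak: HIT. Cache (old->new): [cow bee lemon yak]
  13. access hen: MISS. Cache (old->new): [cow bee lemon yak hen]
  14. access pear: MISS, evict cow. Cache (old->new): [bee lemon yak hen pear]
  15. access yak: HIT. Cache (old->new): [bee lemon yak hen pear]
  16. access eel: MISS, evict bee. Cache (old->new): [lemon yak hen pear eel]
  17. access yak: HIT. Cache (old->new): [lemon yak hen pear eel]
  18. access hen: HIT. Cache (old->new): [lemon yak hen pear eel]
  19. access bat: MISS, evict lemon. Cache (old->new): [yak hen pear eel bat]
  20. access bee: MISS, evict yak. Cache (old->new): [hen pear eel bat bee]
  21. access pear: HIT. Cache (old->new): [hen pear eel bat bee]
  22. access hen: HIT. Cache (old->new): [hen pear eel bat bee]
  23. access lemon: MISS, evict hen. Cache (old->new): [pear eel bat bee lemon]
  24. access pear: HIT. Cache (old->new): [pear eel bat bee lemon]
  25. access pear: HIT. Cache (old->new): [pear eel bat bee lemon]
  26. access pear: HIT. Cache (old->new): [pear eel bat bee lemon]
  27. access pear: HIT. Cache (old->new): [pear eel bat bee lemon]
  28. access cow: MISS, evict pear. Cache (old->new): [eel bat bee lemon cow]
Total: 17 hits, 11 misses, 6 evictions

Hit rate = 17/28

Answer: 17/28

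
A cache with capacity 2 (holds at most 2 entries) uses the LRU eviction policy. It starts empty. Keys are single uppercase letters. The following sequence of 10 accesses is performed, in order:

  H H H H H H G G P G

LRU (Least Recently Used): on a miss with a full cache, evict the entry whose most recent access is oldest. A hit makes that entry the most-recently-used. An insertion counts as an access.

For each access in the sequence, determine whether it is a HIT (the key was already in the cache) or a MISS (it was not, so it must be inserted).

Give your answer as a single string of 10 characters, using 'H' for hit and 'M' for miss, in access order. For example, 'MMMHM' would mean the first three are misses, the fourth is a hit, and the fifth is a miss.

Answer: MHHHHHMHMH

Derivation:
LRU simulation (capacity=2):
  1. access H: MISS. Cache (LRU->MRU): [H]
  2. access H: HIT. Cache (LRU->MRU): [H]
  3. access H: HIT. Cache (LRU->MRU): [H]
  4. access H: HIT. Cache (LRU->MRU): [H]
  5. access H: HIT. Cache (LRU->MRU): [H]
  6. access H: HIT. Cache (LRU->MRU): [H]
  7. access G: MISS. Cache (LRU->MRU): [H G]
  8. access G: HIT. Cache (LRU->MRU): [H G]
  9. access P: MISS, evict H. Cache (LRU->MRU): [G P]
  10. access G: HIT. Cache (LRU->MRU): [P G]
Total: 7 hits, 3 misses, 1 evictions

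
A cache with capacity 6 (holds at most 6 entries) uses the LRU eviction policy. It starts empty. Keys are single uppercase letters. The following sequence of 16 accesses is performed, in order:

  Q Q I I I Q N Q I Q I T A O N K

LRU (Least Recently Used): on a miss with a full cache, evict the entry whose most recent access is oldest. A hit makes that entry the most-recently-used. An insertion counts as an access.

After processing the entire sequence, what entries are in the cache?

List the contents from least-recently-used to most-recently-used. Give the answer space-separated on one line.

LRU simulation (capacity=6):
  1. access Q: MISS. Cache (LRU->MRU): [Q]
  2. access Q: HIT. Cache (LRU->MRU): [Q]
  3. access I: MISS. Cache (LRU->MRU): [Q I]
  4. access I: HIT. Cache (LRU->MRU): [Q I]
  5. access I: HIT. Cache (LRU->MRU): [Q I]
  6. access Q: HIT. Cache (LRU->MRU): [I Q]
  7. access N: MISS. Cache (LRU->MRU): [I Q N]
  8. access Q: HIT. Cache (LRU->MRU): [I N Q]
  9. access I: HIT. Cache (LRU->MRU): [N Q I]
  10. access Q: HIT. Cache (LRU->MRU): [N I Q]
  11. access I: HIT. Cache (LRU->MRU): [N Q I]
  12. access T: MISS. Cache (LRU->MRU): [N Q I T]
  13. access A: MISS. Cache (LRU->MRU): [N Q I T A]
  14. access O: MISS. Cache (LRU->MRU): [N Q I T A O]
  15. access N: HIT. Cache (LRU->MRU): [Q I T A O N]
  16. access K: MISS, evict Q. Cache (LRU->MRU): [I T A O N K]
Total: 9 hits, 7 misses, 1 evictions

Answer: I T A O N K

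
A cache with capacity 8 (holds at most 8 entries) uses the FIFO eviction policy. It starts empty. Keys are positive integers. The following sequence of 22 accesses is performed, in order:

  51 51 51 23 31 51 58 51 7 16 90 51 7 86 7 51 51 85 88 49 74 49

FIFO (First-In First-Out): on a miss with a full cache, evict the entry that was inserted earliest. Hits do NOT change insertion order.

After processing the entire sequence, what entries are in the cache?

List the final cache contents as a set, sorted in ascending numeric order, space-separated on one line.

FIFO simulation (capacity=8):
  1. access 51: MISS. Cache (old->new): [51]
  2. access 51: HIT. Cache (old->new): [51]
  3. access 51: HIT. Cache (old->new): [51]
  4. access 23: MISS. Cache (old->new): [51 23]
  5. access 31: MISS. Cache (old->new): [51 23 31]
  6. access 51: HIT. Cache (old->new): [51 23 31]
  7. access 58: MISS. Cache (old->new): [51 23 31 58]
  8. access 51: HIT. Cache (old->new): [51 23 31 58]
  9. access 7: MISS. Cache (old->new): [51 23 31 58 7]
  10. access 16: MISS. Cache (old->new): [51 23 31 58 7 16]
  11. access 90: MISS. Cache (old->new): [51 23 31 58 7 16 90]
  12. access 51: HIT. Cache (old->new): [51 23 31 58 7 16 90]
  13. access 7: HIT. Cache (old->new): [51 23 31 58 7 16 90]
  14. access 86: MISS. Cache (old->new): [51 23 31 58 7 16 90 86]
  15. access 7: HIT. Cache (old->new): [51 23 31 58 7 16 90 86]
  16. access 51: HIT. Cache (old->new): [51 23 31 58 7 16 90 86]
  17. access 51: HIT. Cache (old->new): [51 23 31 58 7 16 90 86]
  18. access 85: MISS, evict 51. Cache (old->new): [23 31 58 7 16 90 86 85]
  19. access 88: MISS, evict 23. Cache (old->new): [31 58 7 16 90 86 85 88]
  20. access 49: MISS, evict 31. Cache (old->new): [58 7 16 90 86 85 88 49]
  21. access 74: MISS, evict 58. Cache (old->new): [7 16 90 86 85 88 49 74]
  22. access 49: HIT. Cache (old->new): [7 16 90 86 85 88 49 74]
Total: 10 hits, 12 misses, 4 evictions

Answer: 7 16 49 74 85 86 88 90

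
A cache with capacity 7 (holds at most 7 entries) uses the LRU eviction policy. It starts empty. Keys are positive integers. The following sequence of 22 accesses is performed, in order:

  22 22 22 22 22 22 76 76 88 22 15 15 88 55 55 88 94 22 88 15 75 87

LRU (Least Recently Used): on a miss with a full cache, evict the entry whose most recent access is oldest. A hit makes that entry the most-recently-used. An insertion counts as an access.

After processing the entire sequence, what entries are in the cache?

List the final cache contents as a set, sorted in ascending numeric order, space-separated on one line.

LRU simulation (capacity=7):
  1. access 22: MISS. Cache (LRU->MRU): [22]
  2. access 22: HIT. Cache (LRU->MRU): [22]
  3. access 22: HIT. Cache (LRU->MRU): [22]
  4. access 22: HIT. Cache (LRU->MRU): [22]
  5. access 22: HIT. Cache (LRU->MRU): [22]
  6. access 22: HIT. Cache (LRU->MRU): [22]
  7. access 76: MISS. Cache (LRU->MRU): [22 76]
  8. access 76: HIT. Cache (LRU->MRU): [22 76]
  9. access 88: MISS. Cache (LRU->MRU): [22 76 88]
  10. access 22: HIT. Cache (LRU->MRU): [76 88 22]
  11. access 15: MISS. Cache (LRU->MRU): [76 88 22 15]
  12. access 15: HIT. Cache (LRU->MRU): [76 88 22 15]
  13. access 88: HIT. Cache (LRU->MRU): [76 22 15 88]
  14. access 55: MISS. Cache (LRU->MRU): [76 22 15 88 55]
  15. access 55: HIT. Cache (LRU->MRU): [76 22 15 88 55]
  16. access 88: HIT. Cache (LRU->MRU): [76 22 15 55 88]
  17. access 94: MISS. Cache (LRU->MRU): [76 22 15 55 88 94]
  18. access 22: HIT. Cache (LRU->MRU): [76 15 55 88 94 22]
  19. access 88: HIT. Cache (LRU->MRU): [76 15 55 94 22 88]
  20. access 15: HIT. Cache (LRU->MRU): [76 55 94 22 88 15]
  21. access 75: MISS. Cache (LRU->MRU): [76 55 94 22 88 15 75]
  22. access 87: MISS, evict 76. Cache (LRU->MRU): [55 94 22 88 15 75 87]
Total: 14 hits, 8 misses, 1 evictions

Answer: 15 22 55 75 87 88 94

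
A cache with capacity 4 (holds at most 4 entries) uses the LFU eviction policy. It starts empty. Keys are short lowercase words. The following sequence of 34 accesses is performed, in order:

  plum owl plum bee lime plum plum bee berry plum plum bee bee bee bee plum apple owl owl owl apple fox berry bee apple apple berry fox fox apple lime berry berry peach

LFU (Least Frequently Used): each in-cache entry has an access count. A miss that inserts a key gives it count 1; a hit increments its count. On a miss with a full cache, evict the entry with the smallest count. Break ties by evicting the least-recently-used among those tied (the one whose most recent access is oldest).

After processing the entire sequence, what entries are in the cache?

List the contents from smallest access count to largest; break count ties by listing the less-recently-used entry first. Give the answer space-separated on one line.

Answer: peach owl plum bee

Derivation:
LFU simulation (capacity=4):
  1. access plum: MISS. Cache: [plum(c=1)]
  2. access owl: MISS. Cache: [plum(c=1) owl(c=1)]
  3. access plum: HIT, count now 2. Cache: [owl(c=1) plum(c=2)]
  4. access bee: MISS. Cache: [owl(c=1) bee(c=1) plum(c=2)]
  5. access lime: MISS. Cache: [owl(c=1) bee(c=1) lime(c=1) plum(c=2)]
  6. access plum: HIT, count now 3. Cache: [owl(c=1) bee(c=1) lime(c=1) plum(c=3)]
  7. access plum: HIT, count now 4. Cache: [owl(c=1) bee(c=1) lime(c=1) plum(c=4)]
  8. access bee: HIT, count now 2. Cache: [owl(c=1) lime(c=1) bee(c=2) plum(c=4)]
  9. access berry: MISS, evict owl(c=1). Cache: [lime(c=1) berry(c=1) bee(c=2) plum(c=4)]
  10. access plum: HIT, count now 5. Cache: [lime(c=1) berry(c=1) bee(c=2) plum(c=5)]
  11. access plum: HIT, count now 6. Cache: [lime(c=1) berry(c=1) bee(c=2) plum(c=6)]
  12. access bee: HIT, count now 3. Cache: [lime(c=1) berry(c=1) bee(c=3) plum(c=6)]
  13. access bee: HIT, count now 4. Cache: [lime(c=1) berry(c=1) bee(c=4) plum(c=6)]
  14. access bee: HIT, count now 5. Cache: [lime(c=1) berry(c=1) bee(c=5) plum(c=6)]
  15. access bee: HIT, count now 6. Cache: [lime(c=1) berry(c=1) plum(c=6) bee(c=6)]
  16. access plum: HIT, count now 7. Cache: [lime(c=1) berry(c=1) bee(c=6) plum(c=7)]
  17. access apple: MISS, evict lime(c=1). Cache: [berry(c=1) apple(c=1) bee(c=6) plum(c=7)]
  18. access owl: MISS, evict berry(c=1). Cache: [apple(c=1) owl(c=1) bee(c=6) plum(c=7)]
  19. access owl: HIT, count now 2. Cache: [apple(c=1) owl(c=2) bee(c=6) plum(c=7)]
  20. access owl: HIT, count now 3. Cache: [apple(c=1) owl(c=3) bee(c=6) plum(c=7)]
  21. access apple: HIT, count now 2. Cache: [apple(c=2) owl(c=3) bee(c=6) plum(c=7)]
  22. access fox: MISS, evict apple(c=2). Cache: [fox(c=1) owl(c=3) bee(c=6) plum(c=7)]
  23. access berry: MISS, evict fox(c=1). Cache: [berry(c=1) owl(c=3) bee(c=6) plum(c=7)]
  24. access bee: HIT, count now 7. Cache: [berry(c=1) owl(c=3) plum(c=7) bee(c=7)]
  25. access apple: MISS, evict berry(c=1). Cache: [apple(c=1) owl(c=3) plum(c=7) bee(c=7)]
  26. access apple: HIT, count now 2. Cache: [apple(c=2) owl(c=3) plum(c=7) bee(c=7)]
  27. access berry: MISS, evict apple(c=2). Cache: [berry(c=1) owl(c=3) plum(c=7) bee(c=7)]
  28. access fox: MISS, evict berry(c=1). Cache: [fox(c=1) owl(c=3) plum(c=7) bee(c=7)]
  29. access fox: HIT, count now 2. Cache: [fox(c=2) owl(c=3) plum(c=7) bee(c=7)]
  30. access apple: MISS, evict fox(c=2). Cache: [apple(c=1) owl(c=3) plum(c=7) bee(c=7)]
  31. access lime: MISS, evict apple(c=1). Cache: [lime(c=1) owl(c=3) plum(c=7) bee(c=7)]
  32. access berry: MISS, evict lime(c=1). Cache: [berry(c=1) owl(c=3) plum(c=7) bee(c=7)]
  33. access berry: HIT, count now 2. Cache: [berry(c=2) owl(c=3) plum(c=7) bee(c=7)]
  34. access peach: MISS, evict berry(c=2). Cache: [peach(c=1) owl(c=3) plum(c=7) bee(c=7)]
Total: 18 hits, 16 misses, 12 evictions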